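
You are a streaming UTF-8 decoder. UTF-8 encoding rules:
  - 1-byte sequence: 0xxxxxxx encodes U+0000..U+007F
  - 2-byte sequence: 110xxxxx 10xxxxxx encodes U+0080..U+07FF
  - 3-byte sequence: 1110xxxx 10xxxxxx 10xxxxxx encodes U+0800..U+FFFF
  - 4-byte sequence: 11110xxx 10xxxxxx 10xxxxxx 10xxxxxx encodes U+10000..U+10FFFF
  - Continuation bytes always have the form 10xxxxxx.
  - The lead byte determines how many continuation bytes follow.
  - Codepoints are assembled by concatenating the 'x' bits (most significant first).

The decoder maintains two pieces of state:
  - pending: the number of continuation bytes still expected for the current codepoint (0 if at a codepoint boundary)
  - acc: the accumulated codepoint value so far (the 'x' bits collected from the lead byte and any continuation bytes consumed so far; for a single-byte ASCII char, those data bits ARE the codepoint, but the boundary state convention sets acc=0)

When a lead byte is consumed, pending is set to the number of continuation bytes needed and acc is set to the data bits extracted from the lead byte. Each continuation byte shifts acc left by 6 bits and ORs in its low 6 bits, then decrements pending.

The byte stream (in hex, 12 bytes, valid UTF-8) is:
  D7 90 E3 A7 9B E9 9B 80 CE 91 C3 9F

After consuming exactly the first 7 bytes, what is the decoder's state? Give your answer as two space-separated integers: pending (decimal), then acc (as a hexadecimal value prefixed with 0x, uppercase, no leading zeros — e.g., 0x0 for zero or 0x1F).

Answer: 1 0x25B

Derivation:
Byte[0]=D7: 2-byte lead. pending=1, acc=0x17
Byte[1]=90: continuation. acc=(acc<<6)|0x10=0x5D0, pending=0
Byte[2]=E3: 3-byte lead. pending=2, acc=0x3
Byte[3]=A7: continuation. acc=(acc<<6)|0x27=0xE7, pending=1
Byte[4]=9B: continuation. acc=(acc<<6)|0x1B=0x39DB, pending=0
Byte[5]=E9: 3-byte lead. pending=2, acc=0x9
Byte[6]=9B: continuation. acc=(acc<<6)|0x1B=0x25B, pending=1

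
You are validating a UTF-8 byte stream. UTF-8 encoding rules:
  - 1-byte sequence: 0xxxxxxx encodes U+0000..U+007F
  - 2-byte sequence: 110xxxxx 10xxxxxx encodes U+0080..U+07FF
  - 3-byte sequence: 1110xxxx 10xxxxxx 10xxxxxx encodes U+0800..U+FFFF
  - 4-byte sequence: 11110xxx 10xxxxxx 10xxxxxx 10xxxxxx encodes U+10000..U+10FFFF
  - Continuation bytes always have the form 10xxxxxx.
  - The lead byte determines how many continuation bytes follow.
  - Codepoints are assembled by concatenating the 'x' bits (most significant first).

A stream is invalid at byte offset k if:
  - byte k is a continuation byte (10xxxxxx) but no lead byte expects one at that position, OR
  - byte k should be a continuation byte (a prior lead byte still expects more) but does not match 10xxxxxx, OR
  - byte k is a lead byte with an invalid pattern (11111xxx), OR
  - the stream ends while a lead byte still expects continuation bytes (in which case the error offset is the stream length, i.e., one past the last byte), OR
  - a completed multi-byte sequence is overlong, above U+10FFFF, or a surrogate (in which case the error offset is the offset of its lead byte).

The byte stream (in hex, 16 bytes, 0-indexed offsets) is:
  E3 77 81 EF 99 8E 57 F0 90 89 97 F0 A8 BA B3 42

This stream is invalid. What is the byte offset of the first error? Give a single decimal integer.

Answer: 1

Derivation:
Byte[0]=E3: 3-byte lead, need 2 cont bytes. acc=0x3
Byte[1]=77: expected 10xxxxxx continuation. INVALID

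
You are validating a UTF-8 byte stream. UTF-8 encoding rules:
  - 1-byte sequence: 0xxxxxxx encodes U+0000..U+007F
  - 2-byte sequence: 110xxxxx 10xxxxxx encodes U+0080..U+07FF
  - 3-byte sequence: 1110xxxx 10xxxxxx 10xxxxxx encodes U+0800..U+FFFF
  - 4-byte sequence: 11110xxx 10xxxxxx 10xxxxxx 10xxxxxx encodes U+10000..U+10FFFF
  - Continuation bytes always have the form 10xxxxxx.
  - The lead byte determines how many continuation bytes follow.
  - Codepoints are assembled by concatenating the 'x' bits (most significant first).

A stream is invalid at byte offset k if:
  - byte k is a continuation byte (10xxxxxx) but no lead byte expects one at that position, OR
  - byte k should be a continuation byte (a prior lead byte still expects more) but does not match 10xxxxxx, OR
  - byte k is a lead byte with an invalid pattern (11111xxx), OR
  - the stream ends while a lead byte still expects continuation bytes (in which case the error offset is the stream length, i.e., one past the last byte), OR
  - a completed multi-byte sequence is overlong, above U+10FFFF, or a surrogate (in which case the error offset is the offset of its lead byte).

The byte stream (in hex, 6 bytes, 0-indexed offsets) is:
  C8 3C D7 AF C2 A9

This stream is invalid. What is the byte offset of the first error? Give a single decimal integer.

Answer: 1

Derivation:
Byte[0]=C8: 2-byte lead, need 1 cont bytes. acc=0x8
Byte[1]=3C: expected 10xxxxxx continuation. INVALID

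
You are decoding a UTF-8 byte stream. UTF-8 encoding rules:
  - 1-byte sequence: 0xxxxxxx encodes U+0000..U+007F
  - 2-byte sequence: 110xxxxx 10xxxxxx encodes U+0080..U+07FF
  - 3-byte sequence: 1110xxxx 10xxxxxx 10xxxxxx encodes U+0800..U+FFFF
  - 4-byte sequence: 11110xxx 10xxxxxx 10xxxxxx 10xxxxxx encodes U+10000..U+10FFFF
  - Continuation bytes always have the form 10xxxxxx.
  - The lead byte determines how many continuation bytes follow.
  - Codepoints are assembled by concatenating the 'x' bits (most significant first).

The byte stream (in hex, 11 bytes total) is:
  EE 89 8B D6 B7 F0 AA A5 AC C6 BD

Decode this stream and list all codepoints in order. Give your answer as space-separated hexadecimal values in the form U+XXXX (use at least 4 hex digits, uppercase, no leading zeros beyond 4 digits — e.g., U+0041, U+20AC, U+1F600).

Byte[0]=EE: 3-byte lead, need 2 cont bytes. acc=0xE
Byte[1]=89: continuation. acc=(acc<<6)|0x09=0x389
Byte[2]=8B: continuation. acc=(acc<<6)|0x0B=0xE24B
Completed: cp=U+E24B (starts at byte 0)
Byte[3]=D6: 2-byte lead, need 1 cont bytes. acc=0x16
Byte[4]=B7: continuation. acc=(acc<<6)|0x37=0x5B7
Completed: cp=U+05B7 (starts at byte 3)
Byte[5]=F0: 4-byte lead, need 3 cont bytes. acc=0x0
Byte[6]=AA: continuation. acc=(acc<<6)|0x2A=0x2A
Byte[7]=A5: continuation. acc=(acc<<6)|0x25=0xAA5
Byte[8]=AC: continuation. acc=(acc<<6)|0x2C=0x2A96C
Completed: cp=U+2A96C (starts at byte 5)
Byte[9]=C6: 2-byte lead, need 1 cont bytes. acc=0x6
Byte[10]=BD: continuation. acc=(acc<<6)|0x3D=0x1BD
Completed: cp=U+01BD (starts at byte 9)

Answer: U+E24B U+05B7 U+2A96C U+01BD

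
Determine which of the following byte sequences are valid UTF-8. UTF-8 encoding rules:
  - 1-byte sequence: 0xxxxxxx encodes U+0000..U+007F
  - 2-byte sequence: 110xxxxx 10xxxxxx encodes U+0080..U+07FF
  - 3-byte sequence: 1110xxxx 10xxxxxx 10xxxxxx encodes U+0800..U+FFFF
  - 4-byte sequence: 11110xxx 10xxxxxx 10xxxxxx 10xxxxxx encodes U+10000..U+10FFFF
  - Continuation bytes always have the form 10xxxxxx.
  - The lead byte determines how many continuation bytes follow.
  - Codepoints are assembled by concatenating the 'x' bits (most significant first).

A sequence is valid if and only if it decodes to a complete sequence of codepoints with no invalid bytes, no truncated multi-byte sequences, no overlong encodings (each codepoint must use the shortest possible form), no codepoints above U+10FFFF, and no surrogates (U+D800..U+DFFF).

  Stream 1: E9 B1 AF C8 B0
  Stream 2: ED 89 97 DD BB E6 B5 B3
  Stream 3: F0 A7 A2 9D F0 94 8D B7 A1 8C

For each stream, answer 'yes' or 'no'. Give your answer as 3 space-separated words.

Answer: yes yes no

Derivation:
Stream 1: decodes cleanly. VALID
Stream 2: decodes cleanly. VALID
Stream 3: error at byte offset 8. INVALID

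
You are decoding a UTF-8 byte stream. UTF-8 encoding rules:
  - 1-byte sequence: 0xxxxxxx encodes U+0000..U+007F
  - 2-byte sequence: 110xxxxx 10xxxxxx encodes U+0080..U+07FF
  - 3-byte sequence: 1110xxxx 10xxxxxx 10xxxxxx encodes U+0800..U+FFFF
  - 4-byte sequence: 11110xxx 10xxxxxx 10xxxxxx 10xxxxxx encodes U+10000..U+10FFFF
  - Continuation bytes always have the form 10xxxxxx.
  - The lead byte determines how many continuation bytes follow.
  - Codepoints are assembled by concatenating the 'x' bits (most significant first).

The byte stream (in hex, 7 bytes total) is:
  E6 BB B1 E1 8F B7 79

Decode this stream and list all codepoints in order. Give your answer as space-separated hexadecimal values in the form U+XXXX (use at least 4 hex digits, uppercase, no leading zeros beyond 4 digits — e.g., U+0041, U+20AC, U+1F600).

Byte[0]=E6: 3-byte lead, need 2 cont bytes. acc=0x6
Byte[1]=BB: continuation. acc=(acc<<6)|0x3B=0x1BB
Byte[2]=B1: continuation. acc=(acc<<6)|0x31=0x6EF1
Completed: cp=U+6EF1 (starts at byte 0)
Byte[3]=E1: 3-byte lead, need 2 cont bytes. acc=0x1
Byte[4]=8F: continuation. acc=(acc<<6)|0x0F=0x4F
Byte[5]=B7: continuation. acc=(acc<<6)|0x37=0x13F7
Completed: cp=U+13F7 (starts at byte 3)
Byte[6]=79: 1-byte ASCII. cp=U+0079

Answer: U+6EF1 U+13F7 U+0079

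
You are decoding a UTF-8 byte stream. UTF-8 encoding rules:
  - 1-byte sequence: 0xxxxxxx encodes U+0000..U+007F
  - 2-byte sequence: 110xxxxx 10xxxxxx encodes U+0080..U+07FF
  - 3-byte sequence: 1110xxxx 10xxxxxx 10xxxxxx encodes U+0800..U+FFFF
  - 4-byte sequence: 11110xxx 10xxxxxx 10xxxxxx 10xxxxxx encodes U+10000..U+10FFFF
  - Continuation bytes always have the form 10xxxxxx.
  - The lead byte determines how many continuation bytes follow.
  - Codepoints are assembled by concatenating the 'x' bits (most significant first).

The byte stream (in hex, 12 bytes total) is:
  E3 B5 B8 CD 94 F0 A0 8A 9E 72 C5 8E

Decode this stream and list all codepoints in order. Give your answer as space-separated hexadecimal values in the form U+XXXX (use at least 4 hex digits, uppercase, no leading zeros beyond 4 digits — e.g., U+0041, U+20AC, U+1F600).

Byte[0]=E3: 3-byte lead, need 2 cont bytes. acc=0x3
Byte[1]=B5: continuation. acc=(acc<<6)|0x35=0xF5
Byte[2]=B8: continuation. acc=(acc<<6)|0x38=0x3D78
Completed: cp=U+3D78 (starts at byte 0)
Byte[3]=CD: 2-byte lead, need 1 cont bytes. acc=0xD
Byte[4]=94: continuation. acc=(acc<<6)|0x14=0x354
Completed: cp=U+0354 (starts at byte 3)
Byte[5]=F0: 4-byte lead, need 3 cont bytes. acc=0x0
Byte[6]=A0: continuation. acc=(acc<<6)|0x20=0x20
Byte[7]=8A: continuation. acc=(acc<<6)|0x0A=0x80A
Byte[8]=9E: continuation. acc=(acc<<6)|0x1E=0x2029E
Completed: cp=U+2029E (starts at byte 5)
Byte[9]=72: 1-byte ASCII. cp=U+0072
Byte[10]=C5: 2-byte lead, need 1 cont bytes. acc=0x5
Byte[11]=8E: continuation. acc=(acc<<6)|0x0E=0x14E
Completed: cp=U+014E (starts at byte 10)

Answer: U+3D78 U+0354 U+2029E U+0072 U+014E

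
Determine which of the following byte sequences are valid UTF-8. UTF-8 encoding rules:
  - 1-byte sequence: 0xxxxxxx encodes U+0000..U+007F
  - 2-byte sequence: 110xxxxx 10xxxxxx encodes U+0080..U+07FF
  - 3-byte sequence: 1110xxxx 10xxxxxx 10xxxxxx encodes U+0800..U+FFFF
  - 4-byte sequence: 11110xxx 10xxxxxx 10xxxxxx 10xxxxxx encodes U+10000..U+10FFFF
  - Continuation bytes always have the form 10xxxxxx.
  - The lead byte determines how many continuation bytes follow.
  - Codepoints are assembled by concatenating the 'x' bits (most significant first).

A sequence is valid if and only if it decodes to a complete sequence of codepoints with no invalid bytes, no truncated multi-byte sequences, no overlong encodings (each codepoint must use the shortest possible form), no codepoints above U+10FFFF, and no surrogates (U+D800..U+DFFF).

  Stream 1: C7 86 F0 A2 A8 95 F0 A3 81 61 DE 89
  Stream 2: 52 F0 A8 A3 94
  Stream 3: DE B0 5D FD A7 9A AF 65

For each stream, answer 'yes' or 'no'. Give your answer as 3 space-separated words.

Stream 1: error at byte offset 9. INVALID
Stream 2: decodes cleanly. VALID
Stream 3: error at byte offset 3. INVALID

Answer: no yes no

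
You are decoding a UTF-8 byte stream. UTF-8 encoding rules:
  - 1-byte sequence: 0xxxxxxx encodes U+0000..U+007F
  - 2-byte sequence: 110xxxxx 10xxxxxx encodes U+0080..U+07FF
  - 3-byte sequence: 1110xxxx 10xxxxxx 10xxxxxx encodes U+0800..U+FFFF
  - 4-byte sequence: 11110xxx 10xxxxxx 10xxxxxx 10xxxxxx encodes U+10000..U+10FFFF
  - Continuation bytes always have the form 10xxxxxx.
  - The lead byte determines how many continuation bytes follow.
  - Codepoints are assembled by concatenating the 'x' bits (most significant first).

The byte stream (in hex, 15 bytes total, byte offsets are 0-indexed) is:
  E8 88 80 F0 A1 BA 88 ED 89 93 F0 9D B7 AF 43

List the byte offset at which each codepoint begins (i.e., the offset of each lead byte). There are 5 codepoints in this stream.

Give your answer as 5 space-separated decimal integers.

Byte[0]=E8: 3-byte lead, need 2 cont bytes. acc=0x8
Byte[1]=88: continuation. acc=(acc<<6)|0x08=0x208
Byte[2]=80: continuation. acc=(acc<<6)|0x00=0x8200
Completed: cp=U+8200 (starts at byte 0)
Byte[3]=F0: 4-byte lead, need 3 cont bytes. acc=0x0
Byte[4]=A1: continuation. acc=(acc<<6)|0x21=0x21
Byte[5]=BA: continuation. acc=(acc<<6)|0x3A=0x87A
Byte[6]=88: continuation. acc=(acc<<6)|0x08=0x21E88
Completed: cp=U+21E88 (starts at byte 3)
Byte[7]=ED: 3-byte lead, need 2 cont bytes. acc=0xD
Byte[8]=89: continuation. acc=(acc<<6)|0x09=0x349
Byte[9]=93: continuation. acc=(acc<<6)|0x13=0xD253
Completed: cp=U+D253 (starts at byte 7)
Byte[10]=F0: 4-byte lead, need 3 cont bytes. acc=0x0
Byte[11]=9D: continuation. acc=(acc<<6)|0x1D=0x1D
Byte[12]=B7: continuation. acc=(acc<<6)|0x37=0x777
Byte[13]=AF: continuation. acc=(acc<<6)|0x2F=0x1DDEF
Completed: cp=U+1DDEF (starts at byte 10)
Byte[14]=43: 1-byte ASCII. cp=U+0043

Answer: 0 3 7 10 14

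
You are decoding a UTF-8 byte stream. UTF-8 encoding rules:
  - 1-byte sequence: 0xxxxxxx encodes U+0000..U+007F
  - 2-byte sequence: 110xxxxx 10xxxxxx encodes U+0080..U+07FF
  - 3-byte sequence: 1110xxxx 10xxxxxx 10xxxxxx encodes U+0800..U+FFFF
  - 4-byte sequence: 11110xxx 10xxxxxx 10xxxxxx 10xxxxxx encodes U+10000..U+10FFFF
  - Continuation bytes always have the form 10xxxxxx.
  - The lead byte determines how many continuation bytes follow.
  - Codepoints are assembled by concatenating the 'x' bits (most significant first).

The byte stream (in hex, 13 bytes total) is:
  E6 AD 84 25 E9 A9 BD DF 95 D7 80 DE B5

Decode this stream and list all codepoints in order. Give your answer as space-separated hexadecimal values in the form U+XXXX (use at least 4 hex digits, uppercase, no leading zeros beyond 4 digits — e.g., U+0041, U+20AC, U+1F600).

Byte[0]=E6: 3-byte lead, need 2 cont bytes. acc=0x6
Byte[1]=AD: continuation. acc=(acc<<6)|0x2D=0x1AD
Byte[2]=84: continuation. acc=(acc<<6)|0x04=0x6B44
Completed: cp=U+6B44 (starts at byte 0)
Byte[3]=25: 1-byte ASCII. cp=U+0025
Byte[4]=E9: 3-byte lead, need 2 cont bytes. acc=0x9
Byte[5]=A9: continuation. acc=(acc<<6)|0x29=0x269
Byte[6]=BD: continuation. acc=(acc<<6)|0x3D=0x9A7D
Completed: cp=U+9A7D (starts at byte 4)
Byte[7]=DF: 2-byte lead, need 1 cont bytes. acc=0x1F
Byte[8]=95: continuation. acc=(acc<<6)|0x15=0x7D5
Completed: cp=U+07D5 (starts at byte 7)
Byte[9]=D7: 2-byte lead, need 1 cont bytes. acc=0x17
Byte[10]=80: continuation. acc=(acc<<6)|0x00=0x5C0
Completed: cp=U+05C0 (starts at byte 9)
Byte[11]=DE: 2-byte lead, need 1 cont bytes. acc=0x1E
Byte[12]=B5: continuation. acc=(acc<<6)|0x35=0x7B5
Completed: cp=U+07B5 (starts at byte 11)

Answer: U+6B44 U+0025 U+9A7D U+07D5 U+05C0 U+07B5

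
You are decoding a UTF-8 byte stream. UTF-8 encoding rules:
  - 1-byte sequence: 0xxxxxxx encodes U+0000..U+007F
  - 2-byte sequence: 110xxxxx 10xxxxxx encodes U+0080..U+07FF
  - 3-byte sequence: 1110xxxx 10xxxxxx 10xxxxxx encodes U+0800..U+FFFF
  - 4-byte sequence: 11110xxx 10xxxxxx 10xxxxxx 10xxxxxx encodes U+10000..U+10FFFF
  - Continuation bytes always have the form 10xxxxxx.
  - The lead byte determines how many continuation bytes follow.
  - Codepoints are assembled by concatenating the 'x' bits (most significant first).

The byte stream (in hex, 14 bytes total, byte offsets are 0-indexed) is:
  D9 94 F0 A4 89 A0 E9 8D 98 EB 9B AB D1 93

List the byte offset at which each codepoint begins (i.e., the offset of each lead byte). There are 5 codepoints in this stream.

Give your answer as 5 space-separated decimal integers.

Byte[0]=D9: 2-byte lead, need 1 cont bytes. acc=0x19
Byte[1]=94: continuation. acc=(acc<<6)|0x14=0x654
Completed: cp=U+0654 (starts at byte 0)
Byte[2]=F0: 4-byte lead, need 3 cont bytes. acc=0x0
Byte[3]=A4: continuation. acc=(acc<<6)|0x24=0x24
Byte[4]=89: continuation. acc=(acc<<6)|0x09=0x909
Byte[5]=A0: continuation. acc=(acc<<6)|0x20=0x24260
Completed: cp=U+24260 (starts at byte 2)
Byte[6]=E9: 3-byte lead, need 2 cont bytes. acc=0x9
Byte[7]=8D: continuation. acc=(acc<<6)|0x0D=0x24D
Byte[8]=98: continuation. acc=(acc<<6)|0x18=0x9358
Completed: cp=U+9358 (starts at byte 6)
Byte[9]=EB: 3-byte lead, need 2 cont bytes. acc=0xB
Byte[10]=9B: continuation. acc=(acc<<6)|0x1B=0x2DB
Byte[11]=AB: continuation. acc=(acc<<6)|0x2B=0xB6EB
Completed: cp=U+B6EB (starts at byte 9)
Byte[12]=D1: 2-byte lead, need 1 cont bytes. acc=0x11
Byte[13]=93: continuation. acc=(acc<<6)|0x13=0x453
Completed: cp=U+0453 (starts at byte 12)

Answer: 0 2 6 9 12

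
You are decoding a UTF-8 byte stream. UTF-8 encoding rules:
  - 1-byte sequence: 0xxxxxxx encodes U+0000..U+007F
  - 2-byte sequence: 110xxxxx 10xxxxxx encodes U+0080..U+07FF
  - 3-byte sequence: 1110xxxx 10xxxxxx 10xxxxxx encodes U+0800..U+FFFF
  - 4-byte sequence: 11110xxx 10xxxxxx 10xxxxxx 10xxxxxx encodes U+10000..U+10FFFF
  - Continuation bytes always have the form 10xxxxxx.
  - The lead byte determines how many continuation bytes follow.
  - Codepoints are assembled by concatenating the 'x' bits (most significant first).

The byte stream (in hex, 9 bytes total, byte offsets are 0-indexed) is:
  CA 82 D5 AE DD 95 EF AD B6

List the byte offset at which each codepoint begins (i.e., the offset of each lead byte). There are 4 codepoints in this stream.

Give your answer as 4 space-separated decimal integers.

Byte[0]=CA: 2-byte lead, need 1 cont bytes. acc=0xA
Byte[1]=82: continuation. acc=(acc<<6)|0x02=0x282
Completed: cp=U+0282 (starts at byte 0)
Byte[2]=D5: 2-byte lead, need 1 cont bytes. acc=0x15
Byte[3]=AE: continuation. acc=(acc<<6)|0x2E=0x56E
Completed: cp=U+056E (starts at byte 2)
Byte[4]=DD: 2-byte lead, need 1 cont bytes. acc=0x1D
Byte[5]=95: continuation. acc=(acc<<6)|0x15=0x755
Completed: cp=U+0755 (starts at byte 4)
Byte[6]=EF: 3-byte lead, need 2 cont bytes. acc=0xF
Byte[7]=AD: continuation. acc=(acc<<6)|0x2D=0x3ED
Byte[8]=B6: continuation. acc=(acc<<6)|0x36=0xFB76
Completed: cp=U+FB76 (starts at byte 6)

Answer: 0 2 4 6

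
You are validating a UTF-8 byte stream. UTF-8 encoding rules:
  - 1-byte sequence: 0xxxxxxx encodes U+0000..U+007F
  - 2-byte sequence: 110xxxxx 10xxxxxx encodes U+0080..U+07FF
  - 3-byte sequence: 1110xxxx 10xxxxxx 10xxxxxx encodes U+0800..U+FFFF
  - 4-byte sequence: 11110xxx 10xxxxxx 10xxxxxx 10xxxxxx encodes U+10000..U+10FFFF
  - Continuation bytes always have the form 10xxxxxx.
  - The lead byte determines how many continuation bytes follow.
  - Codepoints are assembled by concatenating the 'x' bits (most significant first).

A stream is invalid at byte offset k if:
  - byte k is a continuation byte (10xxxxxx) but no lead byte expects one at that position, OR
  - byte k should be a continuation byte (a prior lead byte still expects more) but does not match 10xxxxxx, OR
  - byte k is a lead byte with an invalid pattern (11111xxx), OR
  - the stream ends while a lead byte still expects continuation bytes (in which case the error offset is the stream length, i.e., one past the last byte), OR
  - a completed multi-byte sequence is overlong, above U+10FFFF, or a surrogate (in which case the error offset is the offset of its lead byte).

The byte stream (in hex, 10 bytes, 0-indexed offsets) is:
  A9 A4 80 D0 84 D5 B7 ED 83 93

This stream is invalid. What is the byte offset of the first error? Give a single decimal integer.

Answer: 0

Derivation:
Byte[0]=A9: INVALID lead byte (not 0xxx/110x/1110/11110)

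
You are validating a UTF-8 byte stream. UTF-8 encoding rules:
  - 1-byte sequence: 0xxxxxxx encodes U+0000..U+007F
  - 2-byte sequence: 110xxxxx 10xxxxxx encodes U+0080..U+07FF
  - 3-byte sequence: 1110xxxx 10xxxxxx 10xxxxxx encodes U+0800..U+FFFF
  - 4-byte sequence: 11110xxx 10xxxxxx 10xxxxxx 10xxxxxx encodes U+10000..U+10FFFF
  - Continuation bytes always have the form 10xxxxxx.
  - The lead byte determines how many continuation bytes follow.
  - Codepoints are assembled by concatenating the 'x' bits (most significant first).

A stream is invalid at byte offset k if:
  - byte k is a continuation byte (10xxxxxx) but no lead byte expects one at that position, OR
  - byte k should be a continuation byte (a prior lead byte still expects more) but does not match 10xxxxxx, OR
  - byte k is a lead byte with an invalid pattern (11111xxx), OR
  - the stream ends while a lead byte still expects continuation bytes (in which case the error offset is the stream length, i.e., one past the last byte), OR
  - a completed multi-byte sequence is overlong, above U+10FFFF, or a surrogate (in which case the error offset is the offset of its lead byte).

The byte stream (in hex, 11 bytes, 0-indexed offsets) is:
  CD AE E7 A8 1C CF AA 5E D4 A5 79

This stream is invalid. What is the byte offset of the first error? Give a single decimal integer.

Byte[0]=CD: 2-byte lead, need 1 cont bytes. acc=0xD
Byte[1]=AE: continuation. acc=(acc<<6)|0x2E=0x36E
Completed: cp=U+036E (starts at byte 0)
Byte[2]=E7: 3-byte lead, need 2 cont bytes. acc=0x7
Byte[3]=A8: continuation. acc=(acc<<6)|0x28=0x1E8
Byte[4]=1C: expected 10xxxxxx continuation. INVALID

Answer: 4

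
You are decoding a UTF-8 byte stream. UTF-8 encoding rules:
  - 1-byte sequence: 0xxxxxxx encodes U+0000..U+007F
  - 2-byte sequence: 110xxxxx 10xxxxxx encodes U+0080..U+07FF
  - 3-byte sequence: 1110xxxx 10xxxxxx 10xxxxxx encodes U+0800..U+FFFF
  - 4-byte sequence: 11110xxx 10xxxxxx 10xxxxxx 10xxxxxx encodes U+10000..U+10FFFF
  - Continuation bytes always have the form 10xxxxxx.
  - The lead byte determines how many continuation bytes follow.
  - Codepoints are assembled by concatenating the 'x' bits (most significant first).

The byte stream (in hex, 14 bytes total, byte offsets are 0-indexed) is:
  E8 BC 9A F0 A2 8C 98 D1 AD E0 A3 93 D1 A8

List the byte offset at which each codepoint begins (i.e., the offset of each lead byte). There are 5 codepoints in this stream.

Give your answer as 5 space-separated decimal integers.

Byte[0]=E8: 3-byte lead, need 2 cont bytes. acc=0x8
Byte[1]=BC: continuation. acc=(acc<<6)|0x3C=0x23C
Byte[2]=9A: continuation. acc=(acc<<6)|0x1A=0x8F1A
Completed: cp=U+8F1A (starts at byte 0)
Byte[3]=F0: 4-byte lead, need 3 cont bytes. acc=0x0
Byte[4]=A2: continuation. acc=(acc<<6)|0x22=0x22
Byte[5]=8C: continuation. acc=(acc<<6)|0x0C=0x88C
Byte[6]=98: continuation. acc=(acc<<6)|0x18=0x22318
Completed: cp=U+22318 (starts at byte 3)
Byte[7]=D1: 2-byte lead, need 1 cont bytes. acc=0x11
Byte[8]=AD: continuation. acc=(acc<<6)|0x2D=0x46D
Completed: cp=U+046D (starts at byte 7)
Byte[9]=E0: 3-byte lead, need 2 cont bytes. acc=0x0
Byte[10]=A3: continuation. acc=(acc<<6)|0x23=0x23
Byte[11]=93: continuation. acc=(acc<<6)|0x13=0x8D3
Completed: cp=U+08D3 (starts at byte 9)
Byte[12]=D1: 2-byte lead, need 1 cont bytes. acc=0x11
Byte[13]=A8: continuation. acc=(acc<<6)|0x28=0x468
Completed: cp=U+0468 (starts at byte 12)

Answer: 0 3 7 9 12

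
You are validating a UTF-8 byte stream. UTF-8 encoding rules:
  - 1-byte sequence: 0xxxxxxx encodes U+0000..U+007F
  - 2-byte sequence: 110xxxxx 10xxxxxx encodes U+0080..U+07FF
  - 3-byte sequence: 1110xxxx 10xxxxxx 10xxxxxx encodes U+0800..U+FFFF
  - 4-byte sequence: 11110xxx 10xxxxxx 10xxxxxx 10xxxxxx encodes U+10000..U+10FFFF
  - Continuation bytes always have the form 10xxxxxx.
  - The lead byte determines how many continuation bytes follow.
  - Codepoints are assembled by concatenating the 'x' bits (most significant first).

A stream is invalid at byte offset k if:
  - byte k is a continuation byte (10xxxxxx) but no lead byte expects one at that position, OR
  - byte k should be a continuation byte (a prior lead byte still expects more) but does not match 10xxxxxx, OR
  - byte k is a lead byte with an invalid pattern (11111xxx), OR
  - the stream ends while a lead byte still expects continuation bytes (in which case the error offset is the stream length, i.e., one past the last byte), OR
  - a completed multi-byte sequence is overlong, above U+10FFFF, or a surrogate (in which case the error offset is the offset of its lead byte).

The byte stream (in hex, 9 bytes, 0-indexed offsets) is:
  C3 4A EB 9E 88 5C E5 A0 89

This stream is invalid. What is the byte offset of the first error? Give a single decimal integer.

Answer: 1

Derivation:
Byte[0]=C3: 2-byte lead, need 1 cont bytes. acc=0x3
Byte[1]=4A: expected 10xxxxxx continuation. INVALID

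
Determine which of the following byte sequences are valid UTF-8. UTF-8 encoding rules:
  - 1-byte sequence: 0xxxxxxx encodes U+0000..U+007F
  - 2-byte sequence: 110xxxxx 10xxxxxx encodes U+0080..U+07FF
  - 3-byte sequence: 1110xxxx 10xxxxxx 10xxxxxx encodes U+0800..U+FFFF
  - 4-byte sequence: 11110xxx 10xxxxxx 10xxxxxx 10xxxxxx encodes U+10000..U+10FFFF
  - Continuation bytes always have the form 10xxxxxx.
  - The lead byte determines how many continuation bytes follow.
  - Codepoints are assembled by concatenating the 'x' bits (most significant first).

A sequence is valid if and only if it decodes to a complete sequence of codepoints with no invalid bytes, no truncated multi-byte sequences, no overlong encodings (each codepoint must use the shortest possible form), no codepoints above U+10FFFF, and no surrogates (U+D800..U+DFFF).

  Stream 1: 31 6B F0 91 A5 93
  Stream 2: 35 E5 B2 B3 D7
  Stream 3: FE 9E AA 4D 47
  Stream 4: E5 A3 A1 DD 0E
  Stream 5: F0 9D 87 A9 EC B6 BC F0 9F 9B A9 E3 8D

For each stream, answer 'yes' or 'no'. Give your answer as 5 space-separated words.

Stream 1: decodes cleanly. VALID
Stream 2: error at byte offset 5. INVALID
Stream 3: error at byte offset 0. INVALID
Stream 4: error at byte offset 4. INVALID
Stream 5: error at byte offset 13. INVALID

Answer: yes no no no no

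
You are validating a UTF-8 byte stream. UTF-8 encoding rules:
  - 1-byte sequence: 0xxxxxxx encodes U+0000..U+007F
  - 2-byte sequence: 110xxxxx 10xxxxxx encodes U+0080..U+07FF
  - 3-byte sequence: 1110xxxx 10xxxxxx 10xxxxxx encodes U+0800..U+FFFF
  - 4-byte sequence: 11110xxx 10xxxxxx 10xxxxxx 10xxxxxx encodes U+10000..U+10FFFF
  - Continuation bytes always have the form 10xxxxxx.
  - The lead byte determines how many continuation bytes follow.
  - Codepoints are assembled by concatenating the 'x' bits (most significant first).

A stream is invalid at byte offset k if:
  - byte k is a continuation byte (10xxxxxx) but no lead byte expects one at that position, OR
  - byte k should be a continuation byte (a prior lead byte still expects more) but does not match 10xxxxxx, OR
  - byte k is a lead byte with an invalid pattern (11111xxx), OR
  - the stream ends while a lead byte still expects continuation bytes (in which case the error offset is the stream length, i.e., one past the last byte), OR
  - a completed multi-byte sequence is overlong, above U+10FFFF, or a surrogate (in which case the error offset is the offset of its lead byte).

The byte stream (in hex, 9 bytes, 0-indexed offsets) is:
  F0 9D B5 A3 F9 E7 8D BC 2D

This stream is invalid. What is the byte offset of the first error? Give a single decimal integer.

Byte[0]=F0: 4-byte lead, need 3 cont bytes. acc=0x0
Byte[1]=9D: continuation. acc=(acc<<6)|0x1D=0x1D
Byte[2]=B5: continuation. acc=(acc<<6)|0x35=0x775
Byte[3]=A3: continuation. acc=(acc<<6)|0x23=0x1DD63
Completed: cp=U+1DD63 (starts at byte 0)
Byte[4]=F9: INVALID lead byte (not 0xxx/110x/1110/11110)

Answer: 4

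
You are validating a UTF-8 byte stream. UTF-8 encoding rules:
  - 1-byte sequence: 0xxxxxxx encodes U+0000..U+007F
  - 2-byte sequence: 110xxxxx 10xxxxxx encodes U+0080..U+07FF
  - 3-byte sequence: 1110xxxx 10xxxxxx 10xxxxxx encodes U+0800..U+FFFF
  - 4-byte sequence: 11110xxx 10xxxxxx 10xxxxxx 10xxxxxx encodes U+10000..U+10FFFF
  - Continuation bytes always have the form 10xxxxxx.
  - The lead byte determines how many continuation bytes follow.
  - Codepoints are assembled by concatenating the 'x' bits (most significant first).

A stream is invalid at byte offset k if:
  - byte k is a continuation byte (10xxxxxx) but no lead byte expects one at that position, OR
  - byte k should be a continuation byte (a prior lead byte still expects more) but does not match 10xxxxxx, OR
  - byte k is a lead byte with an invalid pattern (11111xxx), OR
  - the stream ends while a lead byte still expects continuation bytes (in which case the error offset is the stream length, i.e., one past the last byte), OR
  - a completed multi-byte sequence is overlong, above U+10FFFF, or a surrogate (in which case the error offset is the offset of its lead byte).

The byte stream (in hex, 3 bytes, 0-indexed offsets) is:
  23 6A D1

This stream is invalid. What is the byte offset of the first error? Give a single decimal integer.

Byte[0]=23: 1-byte ASCII. cp=U+0023
Byte[1]=6A: 1-byte ASCII. cp=U+006A
Byte[2]=D1: 2-byte lead, need 1 cont bytes. acc=0x11
Byte[3]: stream ended, expected continuation. INVALID

Answer: 3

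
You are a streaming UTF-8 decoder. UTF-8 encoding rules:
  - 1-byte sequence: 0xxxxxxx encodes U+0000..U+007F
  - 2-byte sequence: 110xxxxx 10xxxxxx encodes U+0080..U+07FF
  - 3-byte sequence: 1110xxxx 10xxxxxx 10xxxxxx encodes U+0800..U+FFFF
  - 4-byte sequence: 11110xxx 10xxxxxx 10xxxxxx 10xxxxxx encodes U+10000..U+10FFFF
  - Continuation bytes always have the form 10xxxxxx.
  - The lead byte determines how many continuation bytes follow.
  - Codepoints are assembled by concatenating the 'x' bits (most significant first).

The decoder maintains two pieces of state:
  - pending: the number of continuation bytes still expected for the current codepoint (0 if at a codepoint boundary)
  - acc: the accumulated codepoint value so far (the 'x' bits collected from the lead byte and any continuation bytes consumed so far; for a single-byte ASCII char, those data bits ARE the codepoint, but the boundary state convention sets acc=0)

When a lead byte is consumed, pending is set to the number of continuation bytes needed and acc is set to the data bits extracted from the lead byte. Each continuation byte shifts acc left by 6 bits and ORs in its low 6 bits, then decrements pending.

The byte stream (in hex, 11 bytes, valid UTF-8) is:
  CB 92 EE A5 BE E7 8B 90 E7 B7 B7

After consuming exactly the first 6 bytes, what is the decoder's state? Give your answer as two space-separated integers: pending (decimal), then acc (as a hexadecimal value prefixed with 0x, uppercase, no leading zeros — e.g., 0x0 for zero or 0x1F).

Answer: 2 0x7

Derivation:
Byte[0]=CB: 2-byte lead. pending=1, acc=0xB
Byte[1]=92: continuation. acc=(acc<<6)|0x12=0x2D2, pending=0
Byte[2]=EE: 3-byte lead. pending=2, acc=0xE
Byte[3]=A5: continuation. acc=(acc<<6)|0x25=0x3A5, pending=1
Byte[4]=BE: continuation. acc=(acc<<6)|0x3E=0xE97E, pending=0
Byte[5]=E7: 3-byte lead. pending=2, acc=0x7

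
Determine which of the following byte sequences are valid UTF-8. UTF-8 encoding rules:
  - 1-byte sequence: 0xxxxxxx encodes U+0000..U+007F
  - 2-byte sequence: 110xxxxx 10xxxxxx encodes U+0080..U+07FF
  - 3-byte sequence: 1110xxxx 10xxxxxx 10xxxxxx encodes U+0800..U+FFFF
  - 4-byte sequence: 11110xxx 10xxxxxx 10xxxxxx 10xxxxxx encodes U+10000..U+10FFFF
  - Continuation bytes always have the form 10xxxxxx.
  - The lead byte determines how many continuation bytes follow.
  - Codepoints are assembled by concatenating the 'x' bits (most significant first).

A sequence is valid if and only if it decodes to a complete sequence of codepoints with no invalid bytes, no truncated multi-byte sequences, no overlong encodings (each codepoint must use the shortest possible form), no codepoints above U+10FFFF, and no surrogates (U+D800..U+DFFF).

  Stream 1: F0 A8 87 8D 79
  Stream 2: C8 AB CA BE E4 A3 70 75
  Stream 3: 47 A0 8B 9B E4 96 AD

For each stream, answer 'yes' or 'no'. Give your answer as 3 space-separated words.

Stream 1: decodes cleanly. VALID
Stream 2: error at byte offset 6. INVALID
Stream 3: error at byte offset 1. INVALID

Answer: yes no no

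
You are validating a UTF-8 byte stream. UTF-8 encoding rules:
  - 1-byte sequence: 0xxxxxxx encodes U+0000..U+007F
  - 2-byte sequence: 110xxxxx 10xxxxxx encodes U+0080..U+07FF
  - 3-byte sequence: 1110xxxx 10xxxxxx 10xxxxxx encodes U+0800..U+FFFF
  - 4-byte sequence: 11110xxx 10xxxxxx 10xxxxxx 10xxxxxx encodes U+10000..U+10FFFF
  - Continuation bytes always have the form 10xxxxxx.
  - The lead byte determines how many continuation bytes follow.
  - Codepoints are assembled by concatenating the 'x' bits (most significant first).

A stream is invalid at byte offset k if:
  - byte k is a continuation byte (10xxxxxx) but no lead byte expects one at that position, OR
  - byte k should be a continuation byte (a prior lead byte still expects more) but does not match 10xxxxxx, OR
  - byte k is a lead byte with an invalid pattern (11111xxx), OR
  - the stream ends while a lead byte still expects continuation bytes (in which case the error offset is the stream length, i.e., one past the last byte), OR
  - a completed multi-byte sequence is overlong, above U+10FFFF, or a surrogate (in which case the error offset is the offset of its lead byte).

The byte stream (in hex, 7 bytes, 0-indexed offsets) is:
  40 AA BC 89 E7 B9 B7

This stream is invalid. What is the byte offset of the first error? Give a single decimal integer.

Byte[0]=40: 1-byte ASCII. cp=U+0040
Byte[1]=AA: INVALID lead byte (not 0xxx/110x/1110/11110)

Answer: 1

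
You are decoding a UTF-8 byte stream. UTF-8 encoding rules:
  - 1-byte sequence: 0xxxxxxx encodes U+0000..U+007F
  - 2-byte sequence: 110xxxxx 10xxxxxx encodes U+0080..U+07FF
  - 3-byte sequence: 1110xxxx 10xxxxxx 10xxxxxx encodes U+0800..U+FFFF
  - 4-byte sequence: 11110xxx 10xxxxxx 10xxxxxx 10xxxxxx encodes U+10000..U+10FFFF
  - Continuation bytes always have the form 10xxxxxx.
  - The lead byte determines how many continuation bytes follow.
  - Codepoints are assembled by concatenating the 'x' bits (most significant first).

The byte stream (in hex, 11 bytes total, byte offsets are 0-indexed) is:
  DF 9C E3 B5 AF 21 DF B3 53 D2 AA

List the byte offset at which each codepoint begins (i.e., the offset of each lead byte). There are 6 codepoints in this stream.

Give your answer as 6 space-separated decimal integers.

Byte[0]=DF: 2-byte lead, need 1 cont bytes. acc=0x1F
Byte[1]=9C: continuation. acc=(acc<<6)|0x1C=0x7DC
Completed: cp=U+07DC (starts at byte 0)
Byte[2]=E3: 3-byte lead, need 2 cont bytes. acc=0x3
Byte[3]=B5: continuation. acc=(acc<<6)|0x35=0xF5
Byte[4]=AF: continuation. acc=(acc<<6)|0x2F=0x3D6F
Completed: cp=U+3D6F (starts at byte 2)
Byte[5]=21: 1-byte ASCII. cp=U+0021
Byte[6]=DF: 2-byte lead, need 1 cont bytes. acc=0x1F
Byte[7]=B3: continuation. acc=(acc<<6)|0x33=0x7F3
Completed: cp=U+07F3 (starts at byte 6)
Byte[8]=53: 1-byte ASCII. cp=U+0053
Byte[9]=D2: 2-byte lead, need 1 cont bytes. acc=0x12
Byte[10]=AA: continuation. acc=(acc<<6)|0x2A=0x4AA
Completed: cp=U+04AA (starts at byte 9)

Answer: 0 2 5 6 8 9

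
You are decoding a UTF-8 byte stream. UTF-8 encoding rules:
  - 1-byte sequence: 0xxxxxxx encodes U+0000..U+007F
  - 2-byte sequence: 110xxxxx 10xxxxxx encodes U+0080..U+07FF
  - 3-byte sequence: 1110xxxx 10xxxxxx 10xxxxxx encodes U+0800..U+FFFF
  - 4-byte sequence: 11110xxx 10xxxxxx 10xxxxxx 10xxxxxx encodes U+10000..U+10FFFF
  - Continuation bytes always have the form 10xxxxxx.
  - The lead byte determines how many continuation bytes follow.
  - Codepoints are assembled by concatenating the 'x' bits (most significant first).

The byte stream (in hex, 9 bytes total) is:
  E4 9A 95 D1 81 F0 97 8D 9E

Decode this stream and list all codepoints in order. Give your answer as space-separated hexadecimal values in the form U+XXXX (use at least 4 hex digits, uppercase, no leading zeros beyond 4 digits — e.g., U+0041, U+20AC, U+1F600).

Answer: U+4695 U+0441 U+1735E

Derivation:
Byte[0]=E4: 3-byte lead, need 2 cont bytes. acc=0x4
Byte[1]=9A: continuation. acc=(acc<<6)|0x1A=0x11A
Byte[2]=95: continuation. acc=(acc<<6)|0x15=0x4695
Completed: cp=U+4695 (starts at byte 0)
Byte[3]=D1: 2-byte lead, need 1 cont bytes. acc=0x11
Byte[4]=81: continuation. acc=(acc<<6)|0x01=0x441
Completed: cp=U+0441 (starts at byte 3)
Byte[5]=F0: 4-byte lead, need 3 cont bytes. acc=0x0
Byte[6]=97: continuation. acc=(acc<<6)|0x17=0x17
Byte[7]=8D: continuation. acc=(acc<<6)|0x0D=0x5CD
Byte[8]=9E: continuation. acc=(acc<<6)|0x1E=0x1735E
Completed: cp=U+1735E (starts at byte 5)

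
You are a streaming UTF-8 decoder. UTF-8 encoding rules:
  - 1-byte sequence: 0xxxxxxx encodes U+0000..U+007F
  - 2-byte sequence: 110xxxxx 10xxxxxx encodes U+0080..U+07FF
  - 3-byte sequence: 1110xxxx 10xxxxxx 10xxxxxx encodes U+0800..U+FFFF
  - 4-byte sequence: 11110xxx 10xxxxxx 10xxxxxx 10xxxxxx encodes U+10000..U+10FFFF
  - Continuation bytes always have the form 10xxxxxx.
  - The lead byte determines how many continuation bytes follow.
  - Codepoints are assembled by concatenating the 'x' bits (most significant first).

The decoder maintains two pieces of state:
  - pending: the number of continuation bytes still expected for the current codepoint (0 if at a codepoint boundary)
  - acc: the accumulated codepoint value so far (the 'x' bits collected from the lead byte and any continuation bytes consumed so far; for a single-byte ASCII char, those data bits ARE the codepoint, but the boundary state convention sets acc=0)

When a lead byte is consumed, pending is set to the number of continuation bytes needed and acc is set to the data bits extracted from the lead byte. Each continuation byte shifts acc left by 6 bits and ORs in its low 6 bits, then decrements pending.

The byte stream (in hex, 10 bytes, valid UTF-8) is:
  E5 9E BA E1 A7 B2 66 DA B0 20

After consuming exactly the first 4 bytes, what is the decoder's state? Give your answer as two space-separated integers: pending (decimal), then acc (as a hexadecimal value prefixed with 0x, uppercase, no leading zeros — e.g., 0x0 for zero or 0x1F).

Byte[0]=E5: 3-byte lead. pending=2, acc=0x5
Byte[1]=9E: continuation. acc=(acc<<6)|0x1E=0x15E, pending=1
Byte[2]=BA: continuation. acc=(acc<<6)|0x3A=0x57BA, pending=0
Byte[3]=E1: 3-byte lead. pending=2, acc=0x1

Answer: 2 0x1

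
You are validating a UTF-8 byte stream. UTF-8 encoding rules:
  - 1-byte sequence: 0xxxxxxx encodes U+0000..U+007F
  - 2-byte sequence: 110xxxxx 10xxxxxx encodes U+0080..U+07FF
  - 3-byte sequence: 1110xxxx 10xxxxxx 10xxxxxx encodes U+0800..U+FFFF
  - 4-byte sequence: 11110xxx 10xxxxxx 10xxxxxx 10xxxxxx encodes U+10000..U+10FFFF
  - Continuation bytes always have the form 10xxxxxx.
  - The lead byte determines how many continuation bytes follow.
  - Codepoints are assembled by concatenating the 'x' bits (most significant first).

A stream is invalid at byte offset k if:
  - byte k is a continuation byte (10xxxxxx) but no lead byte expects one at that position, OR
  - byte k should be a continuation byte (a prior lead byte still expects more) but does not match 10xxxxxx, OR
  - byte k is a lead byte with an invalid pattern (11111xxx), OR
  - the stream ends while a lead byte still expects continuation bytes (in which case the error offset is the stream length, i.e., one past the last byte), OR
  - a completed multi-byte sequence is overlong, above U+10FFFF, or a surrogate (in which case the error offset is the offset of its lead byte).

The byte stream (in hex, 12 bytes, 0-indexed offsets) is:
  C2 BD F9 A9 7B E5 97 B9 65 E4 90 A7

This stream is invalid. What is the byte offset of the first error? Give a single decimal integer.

Answer: 2

Derivation:
Byte[0]=C2: 2-byte lead, need 1 cont bytes. acc=0x2
Byte[1]=BD: continuation. acc=(acc<<6)|0x3D=0xBD
Completed: cp=U+00BD (starts at byte 0)
Byte[2]=F9: INVALID lead byte (not 0xxx/110x/1110/11110)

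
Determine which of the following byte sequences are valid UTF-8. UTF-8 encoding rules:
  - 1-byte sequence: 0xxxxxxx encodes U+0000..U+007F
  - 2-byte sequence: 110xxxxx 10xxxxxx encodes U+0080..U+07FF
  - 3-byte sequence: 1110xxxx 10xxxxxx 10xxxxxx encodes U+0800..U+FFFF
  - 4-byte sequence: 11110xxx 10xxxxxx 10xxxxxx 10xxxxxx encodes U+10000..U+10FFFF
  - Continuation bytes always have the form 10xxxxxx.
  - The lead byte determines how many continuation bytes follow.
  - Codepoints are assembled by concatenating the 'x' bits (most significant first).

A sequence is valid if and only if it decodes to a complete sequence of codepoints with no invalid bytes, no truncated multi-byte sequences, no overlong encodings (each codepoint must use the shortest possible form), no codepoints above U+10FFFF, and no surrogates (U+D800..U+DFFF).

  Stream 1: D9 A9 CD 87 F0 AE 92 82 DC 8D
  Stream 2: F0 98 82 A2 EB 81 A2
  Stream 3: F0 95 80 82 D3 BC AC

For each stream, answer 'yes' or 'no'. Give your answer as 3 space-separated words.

Stream 1: decodes cleanly. VALID
Stream 2: decodes cleanly. VALID
Stream 3: error at byte offset 6. INVALID

Answer: yes yes no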